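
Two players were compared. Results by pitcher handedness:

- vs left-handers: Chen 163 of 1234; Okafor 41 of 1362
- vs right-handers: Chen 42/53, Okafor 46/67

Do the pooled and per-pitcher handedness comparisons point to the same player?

Yes

Vs left-handers: Chen 163/1234 = 13.2%, Okafor 41/1362 = 3.0% → Chen
Vs right-handers: Chen 42/53 = 79.2%, Okafor 46/67 = 68.7% → Chen
Overall: Chen 205/1287 = 15.9%, Okafor 87/1429 = 6.1% → Chen
Chen wins overall and in every pitcher group — no reversal.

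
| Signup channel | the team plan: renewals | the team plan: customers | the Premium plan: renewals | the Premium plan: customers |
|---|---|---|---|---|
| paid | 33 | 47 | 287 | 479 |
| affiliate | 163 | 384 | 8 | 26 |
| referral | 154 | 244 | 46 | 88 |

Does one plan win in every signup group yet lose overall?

Paid: the team plan 33/47 = 70.2%, the Premium plan 287/479 = 59.9% → the team plan
Affiliate: the team plan 163/384 = 42.4%, the Premium plan 8/26 = 30.8% → the team plan
Referral: the team plan 154/244 = 63.1%, the Premium plan 46/88 = 52.3% → the team plan
Overall: the team plan 350/675 = 51.9%, the Premium plan 341/593 = 57.5% → the Premium plan
The team plan wins each signup group but the Premium plan wins overall — the comparison reverses. The team plan's customers skew toward affiliate, which has a lower base rate.

Yes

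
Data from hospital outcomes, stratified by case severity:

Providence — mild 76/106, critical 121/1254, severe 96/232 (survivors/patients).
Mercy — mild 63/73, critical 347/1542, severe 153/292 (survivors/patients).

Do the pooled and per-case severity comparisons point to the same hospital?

Yes

Mild: Providence 76/106 = 71.7%, Mercy 63/73 = 86.3% → Mercy
Critical: Providence 121/1254 = 9.6%, Mercy 347/1542 = 22.5% → Mercy
Severe: Providence 96/232 = 41.4%, Mercy 153/292 = 52.4% → Mercy
Overall: Providence 293/1592 = 18.4%, Mercy 563/1907 = 29.5% → Mercy
Mercy wins overall and in every case group — no reversal.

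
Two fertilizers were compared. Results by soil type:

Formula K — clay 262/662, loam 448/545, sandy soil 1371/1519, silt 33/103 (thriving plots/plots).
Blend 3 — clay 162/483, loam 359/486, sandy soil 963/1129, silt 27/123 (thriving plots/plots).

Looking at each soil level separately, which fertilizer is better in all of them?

Formula K

Clay: Formula K 262/662 = 39.6%, Blend 3 162/483 = 33.5% → Formula K
Loam: Formula K 448/545 = 82.2%, Blend 3 359/486 = 73.9% → Formula K
Sandy soil: Formula K 1371/1519 = 90.3%, Blend 3 963/1129 = 85.3% → Formula K
Silt: Formula K 33/103 = 32.0%, Blend 3 27/123 = 22.0% → Formula K
Formula K has the higher rate in all 4 groups.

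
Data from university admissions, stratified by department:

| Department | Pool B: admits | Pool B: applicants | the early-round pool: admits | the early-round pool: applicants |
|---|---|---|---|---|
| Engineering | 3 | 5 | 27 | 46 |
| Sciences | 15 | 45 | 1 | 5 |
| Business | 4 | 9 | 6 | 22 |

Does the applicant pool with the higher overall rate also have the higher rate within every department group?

No

Engineering: Pool B 3/5 = 60.0%, the early-round pool 27/46 = 58.7% → Pool B
Sciences: Pool B 15/45 = 33.3%, the early-round pool 1/5 = 20.0% → Pool B
Business: Pool B 4/9 = 44.4%, the early-round pool 6/22 = 27.3% → Pool B
Overall: Pool B 22/59 = 37.3%, the early-round pool 34/73 = 46.6% → the early-round pool
Pool B wins each department group but the early-round pool wins overall — the comparison reverses. Pool B's applicants skew toward Sciences, which has a lower base rate.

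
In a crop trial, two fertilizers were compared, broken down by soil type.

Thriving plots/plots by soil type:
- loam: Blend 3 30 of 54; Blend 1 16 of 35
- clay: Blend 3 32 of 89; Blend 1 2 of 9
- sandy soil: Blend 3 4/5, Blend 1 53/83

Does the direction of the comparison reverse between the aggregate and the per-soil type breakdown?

Yes

Loam: Blend 3 30/54 = 55.6%, Blend 1 16/35 = 45.7% → Blend 3
Clay: Blend 3 32/89 = 36.0%, Blend 1 2/9 = 22.2% → Blend 3
Sandy soil: Blend 3 4/5 = 80.0%, Blend 1 53/83 = 63.9% → Blend 3
Overall: Blend 3 66/148 = 44.6%, Blend 1 71/127 = 55.9% → Blend 1
Blend 3 wins each soil group but Blend 1 wins overall — the comparison reverses. Blend 3's plots skew toward clay, which has a lower base rate.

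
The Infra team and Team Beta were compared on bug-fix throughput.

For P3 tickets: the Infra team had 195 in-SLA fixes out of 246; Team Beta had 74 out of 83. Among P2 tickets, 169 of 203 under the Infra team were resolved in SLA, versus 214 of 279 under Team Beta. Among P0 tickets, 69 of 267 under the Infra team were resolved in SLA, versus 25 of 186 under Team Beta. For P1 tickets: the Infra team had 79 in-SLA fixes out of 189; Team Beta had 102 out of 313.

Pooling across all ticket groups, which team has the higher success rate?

P3: the Infra team 195/246 = 79.3%, Team Beta 74/83 = 89.2% → Team Beta
P2: the Infra team 169/203 = 83.3%, Team Beta 214/279 = 76.7% → the Infra team
P0: the Infra team 69/267 = 25.8%, Team Beta 25/186 = 13.4% → the Infra team
P1: the Infra team 79/189 = 41.8%, Team Beta 102/313 = 32.6% → the Infra team
Overall: the Infra team 512/905 = 56.6%, Team Beta 415/861 = 48.2% → the Infra team
(Neither sweeps every ticket group, but the Infra team has the higher pooled rate.)

the Infra team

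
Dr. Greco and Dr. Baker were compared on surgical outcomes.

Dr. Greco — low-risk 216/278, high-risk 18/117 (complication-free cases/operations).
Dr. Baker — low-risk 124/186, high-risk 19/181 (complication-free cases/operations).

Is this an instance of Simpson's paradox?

Low-risk: Dr. Greco 216/278 = 77.7%, Dr. Baker 124/186 = 66.7% → Dr. Greco
High-risk: Dr. Greco 18/117 = 15.4%, Dr. Baker 19/181 = 10.5% → Dr. Greco
Overall: Dr. Greco 234/395 = 59.2%, Dr. Baker 143/367 = 39.0% → Dr. Greco
Dr. Greco wins overall and in every patient risk group — no reversal.

No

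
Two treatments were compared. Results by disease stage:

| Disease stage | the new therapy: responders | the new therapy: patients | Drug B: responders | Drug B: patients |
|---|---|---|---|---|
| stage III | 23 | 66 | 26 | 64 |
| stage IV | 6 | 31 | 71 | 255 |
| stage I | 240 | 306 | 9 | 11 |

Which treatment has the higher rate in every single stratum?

Drug B

Stage III: the new therapy 23/66 = 34.8%, Drug B 26/64 = 40.6% → Drug B
Stage IV: the new therapy 6/31 = 19.4%, Drug B 71/255 = 27.8% → Drug B
Stage I: the new therapy 240/306 = 78.4%, Drug B 9/11 = 81.8% → Drug B
Drug B has the higher rate in all 3 groups.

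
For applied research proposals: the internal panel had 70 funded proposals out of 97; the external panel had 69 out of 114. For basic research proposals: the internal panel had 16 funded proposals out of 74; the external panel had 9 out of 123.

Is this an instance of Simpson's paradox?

Applied research: the internal panel 70/97 = 72.2%, the external panel 69/114 = 60.5% → the internal panel
Basic research: the internal panel 16/74 = 21.6%, the external panel 9/123 = 7.3% → the internal panel
Overall: the internal panel 86/171 = 50.3%, the external panel 78/237 = 32.9% → the internal panel
The internal panel wins overall and in every proposal group — no reversal.

No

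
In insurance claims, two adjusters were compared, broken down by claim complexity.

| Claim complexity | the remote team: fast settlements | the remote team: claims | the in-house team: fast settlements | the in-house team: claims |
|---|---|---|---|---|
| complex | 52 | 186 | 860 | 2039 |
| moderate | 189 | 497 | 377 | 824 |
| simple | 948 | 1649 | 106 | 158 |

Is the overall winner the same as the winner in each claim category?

Complex: the remote team 52/186 = 28.0%, the in-house team 860/2039 = 42.2% → the in-house team
Moderate: the remote team 189/497 = 38.0%, the in-house team 377/824 = 45.8% → the in-house team
Simple: the remote team 948/1649 = 57.5%, the in-house team 106/158 = 67.1% → the in-house team
Overall: the remote team 1189/2332 = 51.0%, the in-house team 1343/3021 = 44.5% → the remote team
The in-house team wins each claim group but the remote team wins overall — the comparison reverses. The in-house team's claims skew toward complex, which has a lower base rate.

No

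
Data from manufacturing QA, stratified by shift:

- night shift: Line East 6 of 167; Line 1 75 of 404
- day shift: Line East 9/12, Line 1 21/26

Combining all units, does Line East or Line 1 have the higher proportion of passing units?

Line 1

Night shift: Line East 6/167 = 3.6%, Line 1 75/404 = 18.6% → Line 1
Day shift: Line East 9/12 = 75.0%, Line 1 21/26 = 80.8% → Line 1
Overall: Line East 15/179 = 8.4%, Line 1 96/430 = 22.3% → Line 1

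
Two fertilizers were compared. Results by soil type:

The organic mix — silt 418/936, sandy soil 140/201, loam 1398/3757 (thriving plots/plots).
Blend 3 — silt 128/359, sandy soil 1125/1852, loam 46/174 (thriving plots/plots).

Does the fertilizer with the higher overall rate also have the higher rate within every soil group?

No

Silt: the organic mix 418/936 = 44.7%, Blend 3 128/359 = 35.7% → the organic mix
Sandy soil: the organic mix 140/201 = 69.7%, Blend 3 1125/1852 = 60.7% → the organic mix
Loam: the organic mix 1398/3757 = 37.2%, Blend 3 46/174 = 26.4% → the organic mix
Overall: the organic mix 1956/4894 = 40.0%, Blend 3 1299/2385 = 54.5% → Blend 3
The organic mix wins each soil group but Blend 3 wins overall — the comparison reverses. The organic mix's plots skew toward loam, which has a lower base rate.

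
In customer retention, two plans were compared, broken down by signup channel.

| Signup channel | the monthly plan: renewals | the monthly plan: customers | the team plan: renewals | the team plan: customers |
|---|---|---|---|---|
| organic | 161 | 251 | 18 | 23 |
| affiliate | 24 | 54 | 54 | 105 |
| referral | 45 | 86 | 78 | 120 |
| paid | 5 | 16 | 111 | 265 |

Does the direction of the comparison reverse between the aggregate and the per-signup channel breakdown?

Organic: the monthly plan 161/251 = 64.1%, the team plan 18/23 = 78.3% → the team plan
Affiliate: the monthly plan 24/54 = 44.4%, the team plan 54/105 = 51.4% → the team plan
Referral: the monthly plan 45/86 = 52.3%, the team plan 78/120 = 65.0% → the team plan
Paid: the monthly plan 5/16 = 31.2%, the team plan 111/265 = 41.9% → the team plan
Overall: the monthly plan 235/407 = 57.7%, the team plan 261/513 = 50.9% → the monthly plan
The team plan wins each signup group but the monthly plan wins overall — the comparison reverses. The team plan's customers skew toward paid, which has a lower base rate.

Yes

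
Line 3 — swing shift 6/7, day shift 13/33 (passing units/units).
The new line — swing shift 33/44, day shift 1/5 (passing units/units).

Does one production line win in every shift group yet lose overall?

Yes

Swing shift: Line 3 6/7 = 85.7%, the new line 33/44 = 75.0% → Line 3
Day shift: Line 3 13/33 = 39.4%, the new line 1/5 = 20.0% → Line 3
Overall: Line 3 19/40 = 47.5%, the new line 34/49 = 69.4% → the new line
Line 3 wins each shift group but the new line wins overall — the comparison reverses. Line 3's units skew toward day shift, which has a lower base rate.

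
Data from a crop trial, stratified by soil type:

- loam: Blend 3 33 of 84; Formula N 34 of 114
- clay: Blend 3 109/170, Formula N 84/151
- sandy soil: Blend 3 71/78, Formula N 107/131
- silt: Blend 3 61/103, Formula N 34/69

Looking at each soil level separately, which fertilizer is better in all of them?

Loam: Blend 3 33/84 = 39.3%, Formula N 34/114 = 29.8% → Blend 3
Clay: Blend 3 109/170 = 64.1%, Formula N 84/151 = 55.6% → Blend 3
Sandy soil: Blend 3 71/78 = 91.0%, Formula N 107/131 = 81.7% → Blend 3
Silt: Blend 3 61/103 = 59.2%, Formula N 34/69 = 49.3% → Blend 3
Blend 3 has the higher rate in all 4 groups.

Blend 3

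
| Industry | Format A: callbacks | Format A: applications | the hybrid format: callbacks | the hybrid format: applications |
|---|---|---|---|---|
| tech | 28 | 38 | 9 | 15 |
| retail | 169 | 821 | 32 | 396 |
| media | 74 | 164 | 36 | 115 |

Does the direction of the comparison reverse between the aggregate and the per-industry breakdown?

Tech: Format A 28/38 = 73.7%, the hybrid format 9/15 = 60.0% → Format A
Retail: Format A 169/821 = 20.6%, the hybrid format 32/396 = 8.1% → Format A
Media: Format A 74/164 = 45.1%, the hybrid format 36/115 = 31.3% → Format A
Overall: Format A 271/1023 = 26.5%, the hybrid format 77/526 = 14.6% → Format A
Format A wins overall and in every industry group — no reversal.

No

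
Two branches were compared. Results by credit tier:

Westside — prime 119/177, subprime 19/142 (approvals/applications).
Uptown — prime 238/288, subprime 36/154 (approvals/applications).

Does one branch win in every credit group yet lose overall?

No

Prime: Westside 119/177 = 67.2%, Uptown 238/288 = 82.6% → Uptown
Subprime: Westside 19/142 = 13.4%, Uptown 36/154 = 23.4% → Uptown
Overall: Westside 138/319 = 43.3%, Uptown 274/442 = 62.0% → Uptown
Uptown wins overall and in every credit group — no reversal.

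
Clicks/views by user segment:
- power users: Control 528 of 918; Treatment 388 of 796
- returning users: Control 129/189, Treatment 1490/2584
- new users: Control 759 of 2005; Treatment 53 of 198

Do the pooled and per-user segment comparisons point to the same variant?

Power users: Control 528/918 = 57.5%, Treatment 388/796 = 48.7% → Control
Returning users: Control 129/189 = 68.3%, Treatment 1490/2584 = 57.7% → Control
New users: Control 759/2005 = 37.9%, Treatment 53/198 = 26.8% → Control
Overall: Control 1416/3112 = 45.5%, Treatment 1931/3578 = 54.0% → Treatment
Control wins each user group but Treatment wins overall — the comparison reverses. Control's views skew toward new users, which has a lower base rate.

No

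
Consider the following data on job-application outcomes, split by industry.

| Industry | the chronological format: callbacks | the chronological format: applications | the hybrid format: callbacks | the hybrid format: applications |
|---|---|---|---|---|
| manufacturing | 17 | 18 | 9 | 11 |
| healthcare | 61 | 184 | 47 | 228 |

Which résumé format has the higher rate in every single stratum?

the chronological format

Manufacturing: the chronological format 17/18 = 94.4%, the hybrid format 9/11 = 81.8% → the chronological format
Healthcare: the chronological format 61/184 = 33.2%, the hybrid format 47/228 = 20.6% → the chronological format
The chronological format has the higher rate in both groups.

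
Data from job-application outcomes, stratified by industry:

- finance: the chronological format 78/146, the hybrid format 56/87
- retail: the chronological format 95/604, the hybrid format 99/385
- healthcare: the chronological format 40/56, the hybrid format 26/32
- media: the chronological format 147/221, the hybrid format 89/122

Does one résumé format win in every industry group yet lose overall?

No

Finance: the chronological format 78/146 = 53.4%, the hybrid format 56/87 = 64.4% → the hybrid format
Retail: the chronological format 95/604 = 15.7%, the hybrid format 99/385 = 25.7% → the hybrid format
Healthcare: the chronological format 40/56 = 71.4%, the hybrid format 26/32 = 81.2% → the hybrid format
Media: the chronological format 147/221 = 66.5%, the hybrid format 89/122 = 73.0% → the hybrid format
Overall: the chronological format 360/1027 = 35.1%, the hybrid format 270/626 = 43.1% → the hybrid format
The hybrid format wins overall and in every industry group — no reversal.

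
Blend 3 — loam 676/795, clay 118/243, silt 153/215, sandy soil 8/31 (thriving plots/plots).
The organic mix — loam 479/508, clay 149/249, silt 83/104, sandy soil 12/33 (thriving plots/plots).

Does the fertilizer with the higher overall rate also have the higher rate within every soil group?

Loam: Blend 3 676/795 = 85.0%, the organic mix 479/508 = 94.3% → the organic mix
Clay: Blend 3 118/243 = 48.6%, the organic mix 149/249 = 59.8% → the organic mix
Silt: Blend 3 153/215 = 71.2%, the organic mix 83/104 = 79.8% → the organic mix
Sandy soil: Blend 3 8/31 = 25.8%, the organic mix 12/33 = 36.4% → the organic mix
Overall: Blend 3 955/1284 = 74.4%, the organic mix 723/894 = 80.9% → the organic mix
The organic mix wins overall and in every soil group — no reversal.

Yes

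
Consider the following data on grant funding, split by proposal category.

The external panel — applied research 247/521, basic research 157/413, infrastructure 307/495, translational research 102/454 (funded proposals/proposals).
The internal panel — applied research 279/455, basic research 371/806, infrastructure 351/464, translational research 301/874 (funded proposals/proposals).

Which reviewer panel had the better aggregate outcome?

the internal panel

Applied research: the external panel 247/521 = 47.4%, the internal panel 279/455 = 61.3% → the internal panel
Basic research: the external panel 157/413 = 38.0%, the internal panel 371/806 = 46.0% → the internal panel
Infrastructure: the external panel 307/495 = 62.0%, the internal panel 351/464 = 75.6% → the internal panel
Translational research: the external panel 102/454 = 22.5%, the internal panel 301/874 = 34.4% → the internal panel
Overall: the external panel 813/1883 = 43.2%, the internal panel 1302/2599 = 50.1% → the internal panel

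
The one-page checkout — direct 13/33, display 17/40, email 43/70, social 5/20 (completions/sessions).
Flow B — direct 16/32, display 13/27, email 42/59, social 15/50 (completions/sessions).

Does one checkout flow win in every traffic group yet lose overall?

Direct: the one-page checkout 13/33 = 39.4%, Flow B 16/32 = 50.0% → Flow B
Display: the one-page checkout 17/40 = 42.5%, Flow B 13/27 = 48.1% → Flow B
Email: the one-page checkout 43/70 = 61.4%, Flow B 42/59 = 71.2% → Flow B
Social: the one-page checkout 5/20 = 25.0%, Flow B 15/50 = 30.0% → Flow B
Overall: the one-page checkout 78/163 = 47.9%, Flow B 86/168 = 51.2% → Flow B
Flow B wins overall and in every traffic group — no reversal.

No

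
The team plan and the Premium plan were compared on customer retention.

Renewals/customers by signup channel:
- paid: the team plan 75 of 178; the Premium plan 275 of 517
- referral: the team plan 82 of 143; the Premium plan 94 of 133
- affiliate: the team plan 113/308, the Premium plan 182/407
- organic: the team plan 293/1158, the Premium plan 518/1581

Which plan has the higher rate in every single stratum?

Paid: the team plan 75/178 = 42.1%, the Premium plan 275/517 = 53.2% → the Premium plan
Referral: the team plan 82/143 = 57.3%, the Premium plan 94/133 = 70.7% → the Premium plan
Affiliate: the team plan 113/308 = 36.7%, the Premium plan 182/407 = 44.7% → the Premium plan
Organic: the team plan 293/1158 = 25.3%, the Premium plan 518/1581 = 32.8% → the Premium plan
The Premium plan has the higher rate in all 4 groups.

the Premium plan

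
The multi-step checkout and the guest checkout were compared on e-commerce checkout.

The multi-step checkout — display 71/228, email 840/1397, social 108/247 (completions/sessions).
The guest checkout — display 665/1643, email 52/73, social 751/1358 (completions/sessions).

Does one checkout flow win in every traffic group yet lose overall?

Display: the multi-step checkout 71/228 = 31.1%, the guest checkout 665/1643 = 40.5% → the guest checkout
Email: the multi-step checkout 840/1397 = 60.1%, the guest checkout 52/73 = 71.2% → the guest checkout
Social: the multi-step checkout 108/247 = 43.7%, the guest checkout 751/1358 = 55.3% → the guest checkout
Overall: the multi-step checkout 1019/1872 = 54.4%, the guest checkout 1468/3074 = 47.8% → the multi-step checkout
The guest checkout wins each traffic group but the multi-step checkout wins overall — the comparison reverses. The guest checkout's sessions skew toward display, which has a lower base rate.

Yes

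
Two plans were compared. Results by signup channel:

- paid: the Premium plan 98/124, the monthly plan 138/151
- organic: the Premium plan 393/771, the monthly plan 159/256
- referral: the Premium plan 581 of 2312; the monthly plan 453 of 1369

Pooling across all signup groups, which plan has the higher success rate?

the monthly plan

Paid: the Premium plan 98/124 = 79.0%, the monthly plan 138/151 = 91.4% → the monthly plan
Organic: the Premium plan 393/771 = 51.0%, the monthly plan 159/256 = 62.1% → the monthly plan
Referral: the Premium plan 581/2312 = 25.1%, the monthly plan 453/1369 = 33.1% → the monthly plan
Overall: the Premium plan 1072/3207 = 33.4%, the monthly plan 750/1776 = 42.2% → the monthly plan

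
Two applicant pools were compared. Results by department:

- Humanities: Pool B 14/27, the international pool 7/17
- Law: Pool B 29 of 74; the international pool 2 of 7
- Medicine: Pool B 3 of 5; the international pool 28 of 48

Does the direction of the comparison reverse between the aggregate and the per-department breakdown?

Humanities: Pool B 14/27 = 51.9%, the international pool 7/17 = 41.2% → Pool B
Law: Pool B 29/74 = 39.2%, the international pool 2/7 = 28.6% → Pool B
Medicine: Pool B 3/5 = 60.0%, the international pool 28/48 = 58.3% → Pool B
Overall: Pool B 46/106 = 43.4%, the international pool 37/72 = 51.4% → the international pool
Pool B wins each department group but the international pool wins overall — the comparison reverses. Pool B's applicants skew toward Law, which has a lower base rate.

Yes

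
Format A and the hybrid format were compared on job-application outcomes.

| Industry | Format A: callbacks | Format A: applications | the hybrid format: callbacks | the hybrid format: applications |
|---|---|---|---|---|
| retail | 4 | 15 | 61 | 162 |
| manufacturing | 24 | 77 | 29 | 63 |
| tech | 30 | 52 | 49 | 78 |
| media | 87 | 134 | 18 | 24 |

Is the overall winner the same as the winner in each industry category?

Retail: Format A 4/15 = 26.7%, the hybrid format 61/162 = 37.7% → the hybrid format
Manufacturing: Format A 24/77 = 31.2%, the hybrid format 29/63 = 46.0% → the hybrid format
Tech: Format A 30/52 = 57.7%, the hybrid format 49/78 = 62.8% → the hybrid format
Media: Format A 87/134 = 64.9%, the hybrid format 18/24 = 75.0% → the hybrid format
Overall: Format A 145/278 = 52.2%, the hybrid format 157/327 = 48.0% → Format A
The hybrid format wins each industry group but Format A wins overall — the comparison reverses. The hybrid format's applications skew toward retail, which has a lower base rate.

No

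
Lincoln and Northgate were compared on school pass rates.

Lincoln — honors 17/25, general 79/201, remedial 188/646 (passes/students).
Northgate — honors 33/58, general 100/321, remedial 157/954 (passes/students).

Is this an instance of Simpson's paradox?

Honors: Lincoln 17/25 = 68.0%, Northgate 33/58 = 56.9% → Lincoln
General: Lincoln 79/201 = 39.3%, Northgate 100/321 = 31.2% → Lincoln
Remedial: Lincoln 188/646 = 29.1%, Northgate 157/954 = 16.5% → Lincoln
Overall: Lincoln 284/872 = 32.6%, Northgate 290/1333 = 21.8% → Lincoln
Lincoln wins overall and in every student group — no reversal.

No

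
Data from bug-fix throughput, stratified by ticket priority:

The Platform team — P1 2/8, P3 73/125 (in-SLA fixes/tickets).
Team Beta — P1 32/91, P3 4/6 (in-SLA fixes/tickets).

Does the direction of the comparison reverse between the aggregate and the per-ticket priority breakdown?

P1: the Platform team 2/8 = 25.0%, Team Beta 32/91 = 35.2% → Team Beta
P3: the Platform team 73/125 = 58.4%, Team Beta 4/6 = 66.7% → Team Beta
Overall: the Platform team 75/133 = 56.4%, Team Beta 36/97 = 37.1% → the Platform team
Team Beta wins each ticket group but the Platform team wins overall — the comparison reverses. Team Beta's tickets skew toward P1, which has a lower base rate.

Yes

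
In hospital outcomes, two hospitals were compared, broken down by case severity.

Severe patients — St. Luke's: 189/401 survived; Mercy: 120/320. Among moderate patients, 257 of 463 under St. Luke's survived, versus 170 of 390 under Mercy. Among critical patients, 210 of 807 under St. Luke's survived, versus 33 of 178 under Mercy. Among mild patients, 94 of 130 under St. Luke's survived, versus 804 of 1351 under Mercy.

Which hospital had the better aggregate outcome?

Severe: St. Luke's 189/401 = 47.1%, Mercy 120/320 = 37.5% → St. Luke's
Moderate: St. Luke's 257/463 = 55.5%, Mercy 170/390 = 43.6% → St. Luke's
Critical: St. Luke's 210/807 = 26.0%, Mercy 33/178 = 18.5% → St. Luke's
Mild: St. Luke's 94/130 = 72.3%, Mercy 804/1351 = 59.5% → St. Luke's
Overall: St. Luke's 750/1801 = 41.6%, Mercy 1127/2239 = 50.3% → Mercy
(St. Luke's wins every case group but Mercy wins overall — St. Luke's's patients skew toward the low-rate critical group.)

Mercy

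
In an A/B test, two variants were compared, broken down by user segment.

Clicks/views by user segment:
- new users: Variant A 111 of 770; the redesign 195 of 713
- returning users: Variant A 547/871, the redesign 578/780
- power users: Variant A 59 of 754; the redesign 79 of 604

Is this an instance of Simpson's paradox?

No

New users: Variant A 111/770 = 14.4%, the redesign 195/713 = 27.3% → the redesign
Returning users: Variant A 547/871 = 62.8%, the redesign 578/780 = 74.1% → the redesign
Power users: Variant A 59/754 = 7.8%, the redesign 79/604 = 13.1% → the redesign
Overall: Variant A 717/2395 = 29.9%, the redesign 852/2097 = 40.6% → the redesign
The redesign wins overall and in every user group — no reversal.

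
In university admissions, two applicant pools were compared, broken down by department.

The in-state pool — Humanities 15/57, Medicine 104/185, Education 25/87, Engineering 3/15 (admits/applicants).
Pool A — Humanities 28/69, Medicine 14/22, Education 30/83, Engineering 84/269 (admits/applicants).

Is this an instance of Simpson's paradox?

Yes

Humanities: the in-state pool 15/57 = 26.3%, Pool A 28/69 = 40.6% → Pool A
Medicine: the in-state pool 104/185 = 56.2%, Pool A 14/22 = 63.6% → Pool A
Education: the in-state pool 25/87 = 28.7%, Pool A 30/83 = 36.1% → Pool A
Engineering: the in-state pool 3/15 = 20.0%, Pool A 84/269 = 31.2% → Pool A
Overall: the in-state pool 147/344 = 42.7%, Pool A 156/443 = 35.2% → the in-state pool
Pool A wins each department group but the in-state pool wins overall — the comparison reverses. Pool A's applicants skew toward Engineering, which has a lower base rate.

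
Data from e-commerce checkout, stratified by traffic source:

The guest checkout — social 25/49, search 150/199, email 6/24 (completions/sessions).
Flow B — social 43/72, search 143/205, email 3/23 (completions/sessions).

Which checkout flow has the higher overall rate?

Social: the guest checkout 25/49 = 51.0%, Flow B 43/72 = 59.7% → Flow B
Search: the guest checkout 150/199 = 75.4%, Flow B 143/205 = 69.8% → the guest checkout
Email: the guest checkout 6/24 = 25.0%, Flow B 3/23 = 13.0% → the guest checkout
Overall: the guest checkout 181/272 = 66.5%, Flow B 189/300 = 63.0% → the guest checkout
(Neither sweeps every traffic group, but the guest checkout has the higher pooled rate.)

the guest checkout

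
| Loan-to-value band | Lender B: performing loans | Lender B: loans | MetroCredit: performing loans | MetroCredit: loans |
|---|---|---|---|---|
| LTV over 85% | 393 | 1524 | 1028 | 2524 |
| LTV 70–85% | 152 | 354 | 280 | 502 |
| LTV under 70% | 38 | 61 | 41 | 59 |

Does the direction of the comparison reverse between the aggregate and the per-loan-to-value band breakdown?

LTV over 85%: Lender B 393/1524 = 25.8%, MetroCredit 1028/2524 = 40.7% → MetroCredit
LTV 70–85%: Lender B 152/354 = 42.9%, MetroCredit 280/502 = 55.8% → MetroCredit
LTV under 70%: Lender B 38/61 = 62.3%, MetroCredit 41/59 = 69.5% → MetroCredit
Overall: Lender B 583/1939 = 30.1%, MetroCredit 1349/3085 = 43.7% → MetroCredit
MetroCredit wins overall and in every loan-to-value group — no reversal.

No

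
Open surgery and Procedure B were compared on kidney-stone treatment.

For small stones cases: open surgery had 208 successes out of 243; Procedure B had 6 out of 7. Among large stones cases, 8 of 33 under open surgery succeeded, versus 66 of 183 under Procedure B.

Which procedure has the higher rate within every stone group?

Small stones: open surgery 208/243 = 85.6%, Procedure B 6/7 = 85.7% → Procedure B
Large stones: open surgery 8/33 = 24.2%, Procedure B 66/183 = 36.1% → Procedure B
Procedure B has the higher rate in both groups.

Procedure B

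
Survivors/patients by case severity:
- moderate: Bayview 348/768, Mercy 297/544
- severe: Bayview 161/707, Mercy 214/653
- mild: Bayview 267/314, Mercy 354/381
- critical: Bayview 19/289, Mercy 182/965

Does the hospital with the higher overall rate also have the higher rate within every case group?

Yes

Moderate: Bayview 348/768 = 45.3%, Mercy 297/544 = 54.6% → Mercy
Severe: Bayview 161/707 = 22.8%, Mercy 214/653 = 32.8% → Mercy
Mild: Bayview 267/314 = 85.0%, Mercy 354/381 = 92.9% → Mercy
Critical: Bayview 19/289 = 6.6%, Mercy 182/965 = 18.9% → Mercy
Overall: Bayview 795/2078 = 38.3%, Mercy 1047/2543 = 41.2% → Mercy
Mercy wins overall and in every case group — no reversal.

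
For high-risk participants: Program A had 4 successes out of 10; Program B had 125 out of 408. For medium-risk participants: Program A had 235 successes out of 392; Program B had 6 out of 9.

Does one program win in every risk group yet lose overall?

High-risk: Program A 4/10 = 40.0%, Program B 125/408 = 30.6% → Program A
Medium-risk: Program A 235/392 = 59.9%, Program B 6/9 = 66.7% → Program B
Overall: Program A 239/402 = 59.5%, Program B 131/417 = 31.4% → Program A
Neither sweeps: Program A wins 1 of 2 groups, Program B wins 1. Program A wins overall but not every group — no Simpson reversal.

No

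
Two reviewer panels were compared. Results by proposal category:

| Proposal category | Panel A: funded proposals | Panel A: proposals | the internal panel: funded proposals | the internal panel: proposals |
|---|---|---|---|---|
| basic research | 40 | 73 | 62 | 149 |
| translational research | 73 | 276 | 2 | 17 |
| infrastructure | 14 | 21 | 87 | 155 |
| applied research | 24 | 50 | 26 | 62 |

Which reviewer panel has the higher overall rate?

Basic research: Panel A 40/73 = 54.8%, the internal panel 62/149 = 41.6% → Panel A
Translational research: Panel A 73/276 = 26.4%, the internal panel 2/17 = 11.8% → Panel A
Infrastructure: Panel A 14/21 = 66.7%, the internal panel 87/155 = 56.1% → Panel A
Applied research: Panel A 24/50 = 48.0%, the internal panel 26/62 = 41.9% → Panel A
Overall: Panel A 151/420 = 36.0%, the internal panel 177/383 = 46.2% → the internal panel
(Panel A wins every proposal group but the internal panel wins overall — Panel A's proposals skew toward the low-rate translational research group.)

the internal panel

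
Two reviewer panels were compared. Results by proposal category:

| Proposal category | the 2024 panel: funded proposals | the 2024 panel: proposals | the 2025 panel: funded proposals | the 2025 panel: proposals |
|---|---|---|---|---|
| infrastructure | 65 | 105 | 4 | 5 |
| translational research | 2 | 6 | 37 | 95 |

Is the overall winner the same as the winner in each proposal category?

No

Infrastructure: the 2024 panel 65/105 = 61.9%, the 2025 panel 4/5 = 80.0% → the 2025 panel
Translational research: the 2024 panel 2/6 = 33.3%, the 2025 panel 37/95 = 38.9% → the 2025 panel
Overall: the 2024 panel 67/111 = 60.4%, the 2025 panel 41/100 = 41.0% → the 2024 panel
The 2025 panel wins each proposal group but the 2024 panel wins overall — the comparison reverses. The 2025 panel's proposals skew toward translational research, which has a lower base rate.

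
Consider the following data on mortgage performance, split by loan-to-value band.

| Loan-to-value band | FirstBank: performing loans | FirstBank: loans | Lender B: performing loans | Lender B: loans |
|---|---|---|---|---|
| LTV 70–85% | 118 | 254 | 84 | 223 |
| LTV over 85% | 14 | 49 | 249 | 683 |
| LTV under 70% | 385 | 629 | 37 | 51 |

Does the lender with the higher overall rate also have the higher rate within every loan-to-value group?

LTV 70–85%: FirstBank 118/254 = 46.5%, Lender B 84/223 = 37.7% → FirstBank
LTV over 85%: FirstBank 14/49 = 28.6%, Lender B 249/683 = 36.5% → Lender B
LTV under 70%: FirstBank 385/629 = 61.2%, Lender B 37/51 = 72.5% → Lender B
Overall: FirstBank 517/932 = 55.5%, Lender B 370/957 = 38.7% → FirstBank
Neither sweeps: FirstBank wins 1 of 3 groups, Lender B wins 2. FirstBank wins overall but not every group — no Simpson reversal.

No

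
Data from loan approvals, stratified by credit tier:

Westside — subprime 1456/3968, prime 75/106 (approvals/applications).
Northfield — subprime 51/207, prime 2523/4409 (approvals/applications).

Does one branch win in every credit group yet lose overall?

Yes

Subprime: Westside 1456/3968 = 36.7%, Northfield 51/207 = 24.6% → Westside
Prime: Westside 75/106 = 70.8%, Northfield 2523/4409 = 57.2% → Westside
Overall: Westside 1531/4074 = 37.6%, Northfield 2574/4616 = 55.8% → Northfield
Westside wins each credit group but Northfield wins overall — the comparison reverses. Westside's applications skew toward subprime, which has a lower base rate.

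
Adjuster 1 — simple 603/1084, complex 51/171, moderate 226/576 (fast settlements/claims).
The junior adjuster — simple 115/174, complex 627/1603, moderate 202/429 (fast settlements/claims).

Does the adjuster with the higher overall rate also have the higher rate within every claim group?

No

Simple: Adjuster 1 603/1084 = 55.6%, the junior adjuster 115/174 = 66.1% → the junior adjuster
Complex: Adjuster 1 51/171 = 29.8%, the junior adjuster 627/1603 = 39.1% → the junior adjuster
Moderate: Adjuster 1 226/576 = 39.2%, the junior adjuster 202/429 = 47.1% → the junior adjuster
Overall: Adjuster 1 880/1831 = 48.1%, the junior adjuster 944/2206 = 42.8% → Adjuster 1
The junior adjuster wins each claim group but Adjuster 1 wins overall — the comparison reverses. The junior adjuster's claims skew toward complex, which has a lower base rate.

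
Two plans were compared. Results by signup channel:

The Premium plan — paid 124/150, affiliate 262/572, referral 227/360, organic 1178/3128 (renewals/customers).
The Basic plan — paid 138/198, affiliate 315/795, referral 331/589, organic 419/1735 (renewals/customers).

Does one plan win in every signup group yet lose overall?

No

Paid: the Premium plan 124/150 = 82.7%, the Basic plan 138/198 = 69.7% → the Premium plan
Affiliate: the Premium plan 262/572 = 45.8%, the Basic plan 315/795 = 39.6% → the Premium plan
Referral: the Premium plan 227/360 = 63.1%, the Basic plan 331/589 = 56.2% → the Premium plan
Organic: the Premium plan 1178/3128 = 37.7%, the Basic plan 419/1735 = 24.1% → the Premium plan
Overall: the Premium plan 1791/4210 = 42.5%, the Basic plan 1203/3317 = 36.3% → the Premium plan
The Premium plan wins overall and in every signup group — no reversal.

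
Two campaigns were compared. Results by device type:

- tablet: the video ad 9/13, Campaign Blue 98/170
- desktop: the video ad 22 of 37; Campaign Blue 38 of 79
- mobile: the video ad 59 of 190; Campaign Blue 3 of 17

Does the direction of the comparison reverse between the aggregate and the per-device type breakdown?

Tablet: the video ad 9/13 = 69.2%, Campaign Blue 98/170 = 57.6% → the video ad
Desktop: the video ad 22/37 = 59.5%, Campaign Blue 38/79 = 48.1% → the video ad
Mobile: the video ad 59/190 = 31.1%, Campaign Blue 3/17 = 17.6% → the video ad
Overall: the video ad 90/240 = 37.5%, Campaign Blue 139/266 = 52.3% → Campaign Blue
The video ad wins each device group but Campaign Blue wins overall — the comparison reverses. The video ad's impressions skew toward mobile, which has a lower base rate.

Yes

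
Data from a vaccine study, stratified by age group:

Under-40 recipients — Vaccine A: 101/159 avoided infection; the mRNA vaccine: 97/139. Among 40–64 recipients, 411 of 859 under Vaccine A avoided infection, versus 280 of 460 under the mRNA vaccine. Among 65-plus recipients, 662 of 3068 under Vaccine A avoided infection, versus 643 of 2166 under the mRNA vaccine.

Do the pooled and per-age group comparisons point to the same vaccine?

Yes

Under-40: Vaccine A 101/159 = 63.5%, the mRNA vaccine 97/139 = 69.8% → the mRNA vaccine
40–64: Vaccine A 411/859 = 47.8%, the mRNA vaccine 280/460 = 60.9% → the mRNA vaccine
65-plus: Vaccine A 662/3068 = 21.6%, the mRNA vaccine 643/2166 = 29.7% → the mRNA vaccine
Overall: Vaccine A 1174/4086 = 28.7%, the mRNA vaccine 1020/2765 = 36.9% → the mRNA vaccine
The mRNA vaccine wins overall and in every age group — no reversal.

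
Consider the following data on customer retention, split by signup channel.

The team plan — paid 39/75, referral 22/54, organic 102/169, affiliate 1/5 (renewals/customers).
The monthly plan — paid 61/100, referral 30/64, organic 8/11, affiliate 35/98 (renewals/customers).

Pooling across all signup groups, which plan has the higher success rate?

Paid: the team plan 39/75 = 52.0%, the monthly plan 61/100 = 61.0% → the monthly plan
Referral: the team plan 22/54 = 40.7%, the monthly plan 30/64 = 46.9% → the monthly plan
Organic: the team plan 102/169 = 60.4%, the monthly plan 8/11 = 72.7% → the monthly plan
Affiliate: the team plan 1/5 = 20.0%, the monthly plan 35/98 = 35.7% → the monthly plan
Overall: the team plan 164/303 = 54.1%, the monthly plan 134/273 = 49.1% → the team plan
(The monthly plan wins every signup group but the team plan wins overall — the monthly plan's customers skew toward the low-rate affiliate group.)

the team plan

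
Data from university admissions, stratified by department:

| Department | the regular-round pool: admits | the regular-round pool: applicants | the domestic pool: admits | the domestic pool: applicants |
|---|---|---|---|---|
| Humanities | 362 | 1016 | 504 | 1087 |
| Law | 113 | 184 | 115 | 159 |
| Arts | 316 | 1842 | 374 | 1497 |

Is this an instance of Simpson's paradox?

No

Humanities: the regular-round pool 362/1016 = 35.6%, the domestic pool 504/1087 = 46.4% → the domestic pool
Law: the regular-round pool 113/184 = 61.4%, the domestic pool 115/159 = 72.3% → the domestic pool
Arts: the regular-round pool 316/1842 = 17.2%, the domestic pool 374/1497 = 25.0% → the domestic pool
Overall: the regular-round pool 791/3042 = 26.0%, the domestic pool 993/2743 = 36.2% → the domestic pool
The domestic pool wins overall and in every department group — no reversal.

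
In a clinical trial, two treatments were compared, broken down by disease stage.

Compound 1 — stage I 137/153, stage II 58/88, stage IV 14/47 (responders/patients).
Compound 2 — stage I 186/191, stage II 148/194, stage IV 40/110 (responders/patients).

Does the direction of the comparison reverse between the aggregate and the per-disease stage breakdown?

Stage I: Compound 1 137/153 = 89.5%, Compound 2 186/191 = 97.4% → Compound 2
Stage II: Compound 1 58/88 = 65.9%, Compound 2 148/194 = 76.3% → Compound 2
Stage IV: Compound 1 14/47 = 29.8%, Compound 2 40/110 = 36.4% → Compound 2
Overall: Compound 1 209/288 = 72.6%, Compound 2 374/495 = 75.6% → Compound 2
Compound 2 wins overall and in every disease group — no reversal.

No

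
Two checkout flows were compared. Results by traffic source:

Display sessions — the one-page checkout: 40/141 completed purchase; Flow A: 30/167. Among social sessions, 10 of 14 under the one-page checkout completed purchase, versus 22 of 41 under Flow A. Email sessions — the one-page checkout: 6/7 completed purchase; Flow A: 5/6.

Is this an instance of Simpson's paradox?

Display: the one-page checkout 40/141 = 28.4%, Flow A 30/167 = 18.0% → the one-page checkout
Social: the one-page checkout 10/14 = 71.4%, Flow A 22/41 = 53.7% → the one-page checkout
Email: the one-page checkout 6/7 = 85.7%, Flow A 5/6 = 83.3% → the one-page checkout
Overall: the one-page checkout 56/162 = 34.6%, Flow A 57/214 = 26.6% → the one-page checkout
The one-page checkout wins overall and in every traffic group — no reversal.

No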